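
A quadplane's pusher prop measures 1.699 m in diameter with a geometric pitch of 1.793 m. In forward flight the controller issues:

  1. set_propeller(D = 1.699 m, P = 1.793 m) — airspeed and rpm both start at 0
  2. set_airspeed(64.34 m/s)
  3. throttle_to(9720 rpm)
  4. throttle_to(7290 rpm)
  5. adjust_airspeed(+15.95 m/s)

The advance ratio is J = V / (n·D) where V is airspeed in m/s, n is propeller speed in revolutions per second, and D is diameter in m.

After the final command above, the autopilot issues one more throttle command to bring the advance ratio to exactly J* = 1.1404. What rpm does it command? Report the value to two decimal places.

rpm = 2486.35

set_propeller: D = 1.699 m, P = 1.793 m (p = P/D = 1.055327); state ← (V=0, rpm=0)
set_airspeed(64.34): V ← 64.34 m/s
throttle_to(9720): rpm ← 9720
throttle_to(7290): rpm ← 7290
adjust_airspeed(+15.95): V ← 64.34 +15.95 = 80.29 m/s
final state: V = 80.29 m/s, rpm = 7290 → n = rpm/60 = 121.500000 rev/s
target J* = 1.1404; solve J* = V/(n·D) for n: n = V/(J*·D) = 80.29/(1.1404 × 1.699) = 41.439153 rev/s
rpm = 60·n = 2486.349182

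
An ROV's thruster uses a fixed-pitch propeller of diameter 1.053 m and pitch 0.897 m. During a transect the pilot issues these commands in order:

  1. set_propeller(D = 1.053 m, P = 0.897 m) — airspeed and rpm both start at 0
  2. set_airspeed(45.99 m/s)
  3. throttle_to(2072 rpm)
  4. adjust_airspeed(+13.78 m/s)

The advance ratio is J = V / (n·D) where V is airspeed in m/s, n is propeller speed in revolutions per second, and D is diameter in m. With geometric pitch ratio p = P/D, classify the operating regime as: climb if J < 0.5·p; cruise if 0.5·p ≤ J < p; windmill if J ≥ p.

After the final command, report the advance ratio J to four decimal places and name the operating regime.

J = 1.6437, regime = windmill

set_propeller: D = 1.053 m, P = 0.897 m (p = P/D = 0.851852); state ← (V=0, rpm=0)
set_airspeed(45.99): V ← 45.99 m/s
throttle_to(2072): rpm ← 2072
adjust_airspeed(+13.78): V ← 45.99 +13.78 = 59.77 m/s
final state: V = 59.77 m/s, rpm = 2072 → n = rpm/60 = 34.533333 rev/s
J = V / (n·D) = 59.77 / (34.533333 × 1.053) = 1.643677
regime bands: climb J<0.4259 | cruise [0.4259, 0.8519) | windmill J≥0.8519
J = 1.6437 → windmill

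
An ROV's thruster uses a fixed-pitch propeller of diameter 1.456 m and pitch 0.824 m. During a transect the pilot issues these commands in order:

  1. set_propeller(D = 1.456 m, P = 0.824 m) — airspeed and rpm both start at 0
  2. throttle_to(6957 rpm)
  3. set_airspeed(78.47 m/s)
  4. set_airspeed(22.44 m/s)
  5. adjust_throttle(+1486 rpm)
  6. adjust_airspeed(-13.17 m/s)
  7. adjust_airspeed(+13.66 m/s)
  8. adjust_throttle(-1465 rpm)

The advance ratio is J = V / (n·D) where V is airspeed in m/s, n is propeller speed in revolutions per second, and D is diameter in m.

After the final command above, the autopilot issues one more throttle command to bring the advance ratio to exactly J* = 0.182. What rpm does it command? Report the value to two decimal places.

set_propeller: D = 1.456 m, P = 0.824 m (p = P/D = 0.565934); state ← (V=0, rpm=0)
throttle_to(6957): rpm ← 6957
set_airspeed(78.47): V ← 78.47 m/s
set_airspeed(22.44): V ← 22.44 m/s
adjust_throttle(+1486): rpm ← 6957 +1486 = 8443
adjust_airspeed(-13.17): V ← 22.44 -13.17 = 9.27 m/s
adjust_airspeed(+13.66): V ← 9.27 +13.66 = 22.93 m/s
adjust_throttle(-1465): rpm ← 8443 -1465 = 6978
final state: V = 22.93 m/s, rpm = 6978 → n = rpm/60 = 116.300000 rev/s
target J* = 0.182; solve J* = V/(n·D) for n: n = V/(J*·D) = 22.93/(0.182 × 1.456) = 86.530914 rev/s
rpm = 60·n = 5191.854848

rpm = 5191.85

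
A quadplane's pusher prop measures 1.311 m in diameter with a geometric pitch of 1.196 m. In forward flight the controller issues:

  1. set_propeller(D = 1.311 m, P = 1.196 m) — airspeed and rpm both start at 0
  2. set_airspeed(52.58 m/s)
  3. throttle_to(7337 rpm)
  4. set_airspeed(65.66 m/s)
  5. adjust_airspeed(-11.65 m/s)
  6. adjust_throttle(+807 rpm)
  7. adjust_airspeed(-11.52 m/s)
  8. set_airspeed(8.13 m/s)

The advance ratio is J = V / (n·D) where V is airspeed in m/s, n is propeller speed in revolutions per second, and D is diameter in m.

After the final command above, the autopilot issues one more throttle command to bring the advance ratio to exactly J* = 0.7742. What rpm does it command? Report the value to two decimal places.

set_propeller: D = 1.311 m, P = 1.196 m (p = P/D = 0.912281); state ← (V=0, rpm=0)
set_airspeed(52.58): V ← 52.58 m/s
throttle_to(7337): rpm ← 7337
set_airspeed(65.66): V ← 65.66 m/s
adjust_airspeed(-11.65): V ← 65.66 -11.65 = 54.01 m/s
adjust_throttle(+807): rpm ← 7337 +807 = 8144
adjust_airspeed(-11.52): V ← 54.01 -11.52 = 42.49 m/s
set_airspeed(8.13): V ← 8.13 m/s
final state: V = 8.13 m/s, rpm = 8144 → n = rpm/60 = 135.733333 rev/s
target J* = 0.7742; solve J* = V/(n·D) for n: n = V/(J*·D) = 8.13/(0.7742 × 1.311) = 8.010040 rev/s
rpm = 60·n = 480.602402

rpm = 480.60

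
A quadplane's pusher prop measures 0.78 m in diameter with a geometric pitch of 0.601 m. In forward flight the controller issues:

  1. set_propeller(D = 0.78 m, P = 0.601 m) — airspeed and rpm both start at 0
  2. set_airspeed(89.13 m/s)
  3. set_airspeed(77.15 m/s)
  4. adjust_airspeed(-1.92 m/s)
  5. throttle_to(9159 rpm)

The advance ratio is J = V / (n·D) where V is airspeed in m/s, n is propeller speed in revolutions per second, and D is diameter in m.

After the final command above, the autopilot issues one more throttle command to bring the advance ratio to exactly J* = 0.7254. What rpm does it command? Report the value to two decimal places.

set_propeller: D = 0.78 m, P = 0.601 m (p = P/D = 0.770513); state ← (V=0, rpm=0)
set_airspeed(89.13): V ← 89.13 m/s
set_airspeed(77.15): V ← 77.15 m/s
adjust_airspeed(-1.92): V ← 77.15 -1.92 = 75.23 m/s
throttle_to(9159): rpm ← 9159
final state: V = 75.23 m/s, rpm = 9159 → n = rpm/60 = 152.650000 rev/s
target J* = 0.7254; solve J* = V/(n·D) for n: n = V/(J*·D) = 75.23/(0.7254 × 0.78) = 132.959358 rev/s
rpm = 60·n = 7977.561452

rpm = 7977.56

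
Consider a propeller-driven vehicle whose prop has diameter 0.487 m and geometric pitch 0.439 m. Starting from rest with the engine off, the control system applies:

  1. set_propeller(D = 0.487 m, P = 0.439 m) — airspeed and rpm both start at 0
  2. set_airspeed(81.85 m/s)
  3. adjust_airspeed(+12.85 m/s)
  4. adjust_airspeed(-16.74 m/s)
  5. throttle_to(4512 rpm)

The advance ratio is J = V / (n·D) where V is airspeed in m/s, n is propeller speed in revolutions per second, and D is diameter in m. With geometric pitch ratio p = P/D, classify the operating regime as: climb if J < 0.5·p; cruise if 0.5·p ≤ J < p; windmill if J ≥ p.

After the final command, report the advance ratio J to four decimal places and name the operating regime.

set_propeller: D = 0.487 m, P = 0.439 m (p = P/D = 0.901437); state ← (V=0, rpm=0)
set_airspeed(81.85): V ← 81.85 m/s
adjust_airspeed(+12.85): V ← 81.85 +12.85 = 94.7 m/s
adjust_airspeed(-16.74): V ← 94.7 -16.74 = 77.96 m/s
throttle_to(4512): rpm ← 4512
final state: V = 77.96 m/s, rpm = 4512 → n = rpm/60 = 75.200000 rev/s
J = V / (n·D) = 77.96 / (75.200000 × 0.487) = 2.128752
regime bands: climb J<0.4507 | cruise [0.4507, 0.9014) | windmill J≥0.9014
J = 2.1288 → windmill

J = 2.1288, regime = windmill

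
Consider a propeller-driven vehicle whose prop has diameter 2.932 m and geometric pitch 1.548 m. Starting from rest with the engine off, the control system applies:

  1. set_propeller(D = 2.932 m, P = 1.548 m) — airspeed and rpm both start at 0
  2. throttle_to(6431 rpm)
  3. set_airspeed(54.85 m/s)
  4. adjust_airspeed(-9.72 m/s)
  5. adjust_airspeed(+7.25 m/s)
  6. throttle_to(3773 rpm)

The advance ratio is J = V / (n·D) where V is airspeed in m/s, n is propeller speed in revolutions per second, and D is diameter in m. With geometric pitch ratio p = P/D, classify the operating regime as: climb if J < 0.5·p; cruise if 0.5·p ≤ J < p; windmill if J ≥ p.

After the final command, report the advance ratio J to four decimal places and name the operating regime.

set_propeller: D = 2.932 m, P = 1.548 m (p = P/D = 0.527967); state ← (V=0, rpm=0)
throttle_to(6431): rpm ← 6431
set_airspeed(54.85): V ← 54.85 m/s
adjust_airspeed(-9.72): V ← 54.85 -9.72 = 45.13 m/s
adjust_airspeed(+7.25): V ← 45.13 +7.25 = 52.38 m/s
throttle_to(3773): rpm ← 3773
final state: V = 52.38 m/s, rpm = 3773 → n = rpm/60 = 62.883333 rev/s
J = V / (n·D) = 52.38 / (62.883333 × 2.932) = 0.284097
regime bands: climb J<0.2640 | cruise [0.2640, 0.5280) | windmill J≥0.5280
J = 0.2841 → cruise

J = 0.2841, regime = cruise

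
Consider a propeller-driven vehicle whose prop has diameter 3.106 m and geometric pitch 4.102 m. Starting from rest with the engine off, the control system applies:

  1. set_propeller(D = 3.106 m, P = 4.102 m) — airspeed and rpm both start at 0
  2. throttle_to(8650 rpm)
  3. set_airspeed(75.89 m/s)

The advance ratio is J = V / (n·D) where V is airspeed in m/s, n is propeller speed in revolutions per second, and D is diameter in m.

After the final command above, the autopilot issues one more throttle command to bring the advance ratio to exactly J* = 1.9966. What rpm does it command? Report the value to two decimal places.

rpm = 734.25

set_propeller: D = 3.106 m, P = 4.102 m (p = P/D = 1.320670); state ← (V=0, rpm=0)
throttle_to(8650): rpm ← 8650
set_airspeed(75.89): V ← 75.89 m/s
final state: V = 75.89 m/s, rpm = 8650 → n = rpm/60 = 144.166667 rev/s
target J* = 1.9966; solve J* = V/(n·D) for n: n = V/(J*·D) = 75.89/(1.9966 × 3.106) = 12.237481 rev/s
rpm = 60·n = 734.248867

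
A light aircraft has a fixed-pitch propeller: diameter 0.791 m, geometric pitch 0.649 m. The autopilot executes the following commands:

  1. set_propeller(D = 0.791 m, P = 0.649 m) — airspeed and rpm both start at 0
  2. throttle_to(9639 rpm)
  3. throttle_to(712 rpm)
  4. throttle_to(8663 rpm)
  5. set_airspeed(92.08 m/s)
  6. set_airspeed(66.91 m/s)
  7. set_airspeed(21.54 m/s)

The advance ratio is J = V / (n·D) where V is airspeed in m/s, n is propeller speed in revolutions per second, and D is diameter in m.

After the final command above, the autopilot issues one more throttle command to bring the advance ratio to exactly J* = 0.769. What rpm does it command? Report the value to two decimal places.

rpm = 2124.68

set_propeller: D = 0.791 m, P = 0.649 m (p = P/D = 0.820480); state ← (V=0, rpm=0)
throttle_to(9639): rpm ← 9639
throttle_to(712): rpm ← 712
throttle_to(8663): rpm ← 8663
set_airspeed(92.08): V ← 92.08 m/s
set_airspeed(66.91): V ← 66.91 m/s
set_airspeed(21.54): V ← 21.54 m/s
final state: V = 21.54 m/s, rpm = 8663 → n = rpm/60 = 144.383333 rev/s
target J* = 0.769; solve J* = V/(n·D) for n: n = V/(J*·D) = 21.54/(0.769 × 0.791) = 35.411382 rev/s
rpm = 60·n = 2124.682917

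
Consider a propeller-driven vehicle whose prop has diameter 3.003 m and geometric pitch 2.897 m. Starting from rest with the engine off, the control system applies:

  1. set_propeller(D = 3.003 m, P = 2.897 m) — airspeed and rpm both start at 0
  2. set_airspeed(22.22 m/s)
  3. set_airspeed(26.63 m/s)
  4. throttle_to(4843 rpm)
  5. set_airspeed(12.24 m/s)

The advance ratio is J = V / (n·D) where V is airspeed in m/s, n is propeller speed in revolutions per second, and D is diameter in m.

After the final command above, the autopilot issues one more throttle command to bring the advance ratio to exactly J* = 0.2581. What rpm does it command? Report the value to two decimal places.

set_propeller: D = 3.003 m, P = 2.897 m (p = P/D = 0.964702); state ← (V=0, rpm=0)
set_airspeed(22.22): V ← 22.22 m/s
set_airspeed(26.63): V ← 26.63 m/s
throttle_to(4843): rpm ← 4843
set_airspeed(12.24): V ← 12.24 m/s
final state: V = 12.24 m/s, rpm = 4843 → n = rpm/60 = 80.716667 rev/s
target J* = 0.2581; solve J* = V/(n·D) for n: n = V/(J*·D) = 12.24/(0.2581 × 3.003) = 15.792034 rev/s
rpm = 60·n = 947.522063

rpm = 947.52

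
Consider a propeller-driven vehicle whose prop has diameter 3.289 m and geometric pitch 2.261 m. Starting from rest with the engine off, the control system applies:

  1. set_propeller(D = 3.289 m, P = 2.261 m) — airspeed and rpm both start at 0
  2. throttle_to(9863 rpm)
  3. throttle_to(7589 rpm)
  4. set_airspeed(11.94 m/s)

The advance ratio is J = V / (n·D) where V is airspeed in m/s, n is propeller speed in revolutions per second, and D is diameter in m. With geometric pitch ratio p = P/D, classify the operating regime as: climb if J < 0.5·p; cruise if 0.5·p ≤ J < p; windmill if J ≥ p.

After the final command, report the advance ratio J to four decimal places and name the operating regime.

set_propeller: D = 3.289 m, P = 2.261 m (p = P/D = 0.687443); state ← (V=0, rpm=0)
throttle_to(9863): rpm ← 9863
throttle_to(7589): rpm ← 7589
set_airspeed(11.94): V ← 11.94 m/s
final state: V = 11.94 m/s, rpm = 7589 → n = rpm/60 = 126.483333 rev/s
J = V / (n·D) = 11.94 / (126.483333 × 3.289) = 0.028702
regime bands: climb J<0.3437 | cruise [0.3437, 0.6874) | windmill J≥0.6874
J = 0.0287 → climb

J = 0.0287, regime = climb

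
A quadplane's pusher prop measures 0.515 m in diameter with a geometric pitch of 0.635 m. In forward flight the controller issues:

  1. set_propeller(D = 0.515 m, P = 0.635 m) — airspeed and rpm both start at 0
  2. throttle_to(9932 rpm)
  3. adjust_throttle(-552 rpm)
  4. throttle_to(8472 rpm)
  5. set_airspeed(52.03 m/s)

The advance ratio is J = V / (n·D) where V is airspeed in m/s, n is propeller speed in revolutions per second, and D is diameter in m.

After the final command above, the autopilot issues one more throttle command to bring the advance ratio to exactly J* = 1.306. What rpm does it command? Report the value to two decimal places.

rpm = 4641.46

set_propeller: D = 0.515 m, P = 0.635 m (p = P/D = 1.233010); state ← (V=0, rpm=0)
throttle_to(9932): rpm ← 9932
adjust_throttle(-552): rpm ← 9932 -552 = 9380
throttle_to(8472): rpm ← 8472
set_airspeed(52.03): V ← 52.03 m/s
final state: V = 52.03 m/s, rpm = 8472 → n = rpm/60 = 141.200000 rev/s
target J* = 1.306; solve J* = V/(n·D) for n: n = V/(J*·D) = 52.03/(1.306 × 0.515) = 77.357677 rev/s
rpm = 60·n = 4641.460622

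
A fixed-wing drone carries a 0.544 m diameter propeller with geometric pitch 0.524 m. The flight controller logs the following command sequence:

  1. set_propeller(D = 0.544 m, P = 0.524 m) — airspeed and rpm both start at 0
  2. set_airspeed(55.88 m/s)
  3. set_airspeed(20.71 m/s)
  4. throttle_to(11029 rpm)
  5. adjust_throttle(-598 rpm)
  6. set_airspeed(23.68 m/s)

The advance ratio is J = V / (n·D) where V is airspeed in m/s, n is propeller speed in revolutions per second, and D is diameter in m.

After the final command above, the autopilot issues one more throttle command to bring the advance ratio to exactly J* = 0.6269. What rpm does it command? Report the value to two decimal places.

set_propeller: D = 0.544 m, P = 0.524 m (p = P/D = 0.963235); state ← (V=0, rpm=0)
set_airspeed(55.88): V ← 55.88 m/s
set_airspeed(20.71): V ← 20.71 m/s
throttle_to(11029): rpm ← 11029
adjust_throttle(-598): rpm ← 11029 -598 = 10431
set_airspeed(23.68): V ← 23.68 m/s
final state: V = 23.68 m/s, rpm = 10431 → n = rpm/60 = 173.850000 rev/s
target J* = 0.6269; solve J* = V/(n·D) for n: n = V/(J*·D) = 23.68/(0.6269 × 0.544) = 69.435973 rev/s
rpm = 60·n = 4166.158408

rpm = 4166.16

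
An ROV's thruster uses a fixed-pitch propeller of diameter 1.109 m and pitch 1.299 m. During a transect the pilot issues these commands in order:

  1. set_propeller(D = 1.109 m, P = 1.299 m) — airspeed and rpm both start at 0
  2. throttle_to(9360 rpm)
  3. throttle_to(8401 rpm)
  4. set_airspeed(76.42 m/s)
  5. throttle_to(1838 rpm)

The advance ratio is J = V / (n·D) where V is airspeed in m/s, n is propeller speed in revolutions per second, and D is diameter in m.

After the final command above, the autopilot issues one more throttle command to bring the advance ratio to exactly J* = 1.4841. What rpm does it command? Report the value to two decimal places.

set_propeller: D = 1.109 m, P = 1.299 m (p = P/D = 1.171326); state ← (V=0, rpm=0)
throttle_to(9360): rpm ← 9360
throttle_to(8401): rpm ← 8401
set_airspeed(76.42): V ← 76.42 m/s
throttle_to(1838): rpm ← 1838
final state: V = 76.42 m/s, rpm = 1838 → n = rpm/60 = 30.633333 rev/s
target J* = 1.4841; solve J* = V/(n·D) for n: n = V/(J*·D) = 76.42/(1.4841 × 1.109) = 46.431458 rev/s
rpm = 60·n = 2785.887486

rpm = 2785.89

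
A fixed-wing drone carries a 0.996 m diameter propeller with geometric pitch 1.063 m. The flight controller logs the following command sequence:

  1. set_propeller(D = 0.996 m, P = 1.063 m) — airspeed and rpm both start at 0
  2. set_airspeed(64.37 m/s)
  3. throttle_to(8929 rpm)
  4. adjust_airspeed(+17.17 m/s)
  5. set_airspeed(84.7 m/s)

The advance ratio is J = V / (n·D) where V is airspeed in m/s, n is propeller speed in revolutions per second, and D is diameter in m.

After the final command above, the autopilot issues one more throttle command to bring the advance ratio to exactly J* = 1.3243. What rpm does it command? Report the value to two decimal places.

set_propeller: D = 0.996 m, P = 1.063 m (p = P/D = 1.067269); state ← (V=0, rpm=0)
set_airspeed(64.37): V ← 64.37 m/s
throttle_to(8929): rpm ← 8929
adjust_airspeed(+17.17): V ← 64.37 +17.17 = 81.54 m/s
set_airspeed(84.7): V ← 84.7 m/s
final state: V = 84.7 m/s, rpm = 8929 → n = rpm/60 = 148.816667 rev/s
target J* = 1.3243; solve J* = V/(n·D) for n: n = V/(J*·D) = 84.7/(1.3243 × 0.996) = 64.215178 rev/s
rpm = 60·n = 3852.910699

rpm = 3852.91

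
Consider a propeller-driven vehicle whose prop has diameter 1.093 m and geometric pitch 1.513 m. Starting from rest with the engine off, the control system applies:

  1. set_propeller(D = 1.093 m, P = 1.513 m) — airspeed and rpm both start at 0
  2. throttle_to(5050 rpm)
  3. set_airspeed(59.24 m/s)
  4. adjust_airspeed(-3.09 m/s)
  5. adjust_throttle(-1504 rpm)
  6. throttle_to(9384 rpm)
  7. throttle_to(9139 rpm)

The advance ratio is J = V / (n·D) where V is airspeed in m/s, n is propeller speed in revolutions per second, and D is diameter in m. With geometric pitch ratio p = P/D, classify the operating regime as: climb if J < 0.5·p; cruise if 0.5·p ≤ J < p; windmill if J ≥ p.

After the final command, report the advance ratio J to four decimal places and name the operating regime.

J = 0.3373, regime = climb

set_propeller: D = 1.093 m, P = 1.513 m (p = P/D = 1.384263); state ← (V=0, rpm=0)
throttle_to(5050): rpm ← 5050
set_airspeed(59.24): V ← 59.24 m/s
adjust_airspeed(-3.09): V ← 59.24 -3.09 = 56.15 m/s
adjust_throttle(-1504): rpm ← 5050 -1504 = 3546
throttle_to(9384): rpm ← 9384
throttle_to(9139): rpm ← 9139
final state: V = 56.15 m/s, rpm = 9139 → n = rpm/60 = 152.316667 rev/s
J = V / (n·D) = 56.15 / (152.316667 × 1.093) = 0.337273
regime bands: climb J<0.6921 | cruise [0.6921, 1.3843) | windmill J≥1.3843
J = 0.3373 → climb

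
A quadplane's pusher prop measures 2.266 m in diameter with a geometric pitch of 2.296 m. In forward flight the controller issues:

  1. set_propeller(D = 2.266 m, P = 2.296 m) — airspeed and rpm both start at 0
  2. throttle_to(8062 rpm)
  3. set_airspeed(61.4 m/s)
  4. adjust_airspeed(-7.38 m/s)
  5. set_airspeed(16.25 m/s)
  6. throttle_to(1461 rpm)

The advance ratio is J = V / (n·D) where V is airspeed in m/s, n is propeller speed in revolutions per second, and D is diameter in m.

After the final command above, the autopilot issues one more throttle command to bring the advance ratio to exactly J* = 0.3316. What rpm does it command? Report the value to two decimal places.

rpm = 1297.57

set_propeller: D = 2.266 m, P = 2.296 m (p = P/D = 1.013239); state ← (V=0, rpm=0)
throttle_to(8062): rpm ← 8062
set_airspeed(61.4): V ← 61.4 m/s
adjust_airspeed(-7.38): V ← 61.4 -7.38 = 54.02 m/s
set_airspeed(16.25): V ← 16.25 m/s
throttle_to(1461): rpm ← 1461
final state: V = 16.25 m/s, rpm = 1461 → n = rpm/60 = 24.350000 rev/s
target J* = 0.3316; solve J* = V/(n·D) for n: n = V/(J*·D) = 16.25/(0.3316 × 2.266) = 21.626136 rev/s
rpm = 60·n = 1297.568184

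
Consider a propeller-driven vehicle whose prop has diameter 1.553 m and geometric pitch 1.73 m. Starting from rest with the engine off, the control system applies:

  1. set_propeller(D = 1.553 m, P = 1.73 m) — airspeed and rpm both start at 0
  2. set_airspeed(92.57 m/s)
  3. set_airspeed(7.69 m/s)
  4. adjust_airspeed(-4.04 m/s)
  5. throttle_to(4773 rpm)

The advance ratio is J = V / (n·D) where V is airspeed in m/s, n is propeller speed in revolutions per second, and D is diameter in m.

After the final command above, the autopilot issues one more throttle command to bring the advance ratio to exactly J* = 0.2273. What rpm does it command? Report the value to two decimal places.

set_propeller: D = 1.553 m, P = 1.73 m (p = P/D = 1.113973); state ← (V=0, rpm=0)
set_airspeed(92.57): V ← 92.57 m/s
set_airspeed(7.69): V ← 7.69 m/s
adjust_airspeed(-4.04): V ← 7.69 -4.04 = 3.65 m/s
throttle_to(4773): rpm ← 4773
final state: V = 3.65 m/s, rpm = 4773 → n = rpm/60 = 79.550000 rev/s
target J* = 0.2273; solve J* = V/(n·D) for n: n = V/(J*·D) = 3.65/(0.2273 × 1.553) = 10.340034 rev/s
rpm = 60·n = 620.402049

rpm = 620.40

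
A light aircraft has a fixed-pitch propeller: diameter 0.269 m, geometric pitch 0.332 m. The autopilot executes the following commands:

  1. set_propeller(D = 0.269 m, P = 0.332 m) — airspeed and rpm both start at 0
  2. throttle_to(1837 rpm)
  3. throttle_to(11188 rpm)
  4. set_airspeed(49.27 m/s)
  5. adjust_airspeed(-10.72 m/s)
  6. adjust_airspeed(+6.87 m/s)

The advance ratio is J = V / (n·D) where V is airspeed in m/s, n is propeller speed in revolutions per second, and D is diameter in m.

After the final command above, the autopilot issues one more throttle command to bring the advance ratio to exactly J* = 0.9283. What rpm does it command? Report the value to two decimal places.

rpm = 10913.34

set_propeller: D = 0.269 m, P = 0.332 m (p = P/D = 1.234201); state ← (V=0, rpm=0)
throttle_to(1837): rpm ← 1837
throttle_to(11188): rpm ← 11188
set_airspeed(49.27): V ← 49.27 m/s
adjust_airspeed(-10.72): V ← 49.27 -10.72 = 38.55 m/s
adjust_airspeed(+6.87): V ← 38.55 +6.87 = 45.42 m/s
final state: V = 45.42 m/s, rpm = 11188 → n = rpm/60 = 186.466667 rev/s
target J* = 0.9283; solve J* = V/(n·D) for n: n = V/(J*·D) = 45.42/(0.9283 × 0.269) = 181.889027 rev/s
rpm = 60·n = 10913.341612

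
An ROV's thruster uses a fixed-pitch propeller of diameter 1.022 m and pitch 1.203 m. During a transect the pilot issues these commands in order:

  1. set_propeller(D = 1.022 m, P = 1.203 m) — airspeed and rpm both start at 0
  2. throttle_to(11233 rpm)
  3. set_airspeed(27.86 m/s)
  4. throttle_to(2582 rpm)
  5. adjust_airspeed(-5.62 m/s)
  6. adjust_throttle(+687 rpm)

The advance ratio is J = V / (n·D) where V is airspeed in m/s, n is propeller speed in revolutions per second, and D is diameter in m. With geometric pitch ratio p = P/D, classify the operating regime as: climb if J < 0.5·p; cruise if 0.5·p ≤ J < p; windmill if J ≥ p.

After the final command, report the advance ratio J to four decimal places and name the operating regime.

set_propeller: D = 1.022 m, P = 1.203 m (p = P/D = 1.177104); state ← (V=0, rpm=0)
throttle_to(11233): rpm ← 11233
set_airspeed(27.86): V ← 27.86 m/s
throttle_to(2582): rpm ← 2582
adjust_airspeed(-5.62): V ← 27.86 -5.62 = 22.24 m/s
adjust_throttle(+687): rpm ← 2582 +687 = 3269
final state: V = 22.24 m/s, rpm = 3269 → n = rpm/60 = 54.483333 rev/s
J = V / (n·D) = 22.24 / (54.483333 × 1.022) = 0.399411
regime bands: climb J<0.5886 | cruise [0.5886, 1.1771) | windmill J≥1.1771
J = 0.3994 → climb

J = 0.3994, regime = climb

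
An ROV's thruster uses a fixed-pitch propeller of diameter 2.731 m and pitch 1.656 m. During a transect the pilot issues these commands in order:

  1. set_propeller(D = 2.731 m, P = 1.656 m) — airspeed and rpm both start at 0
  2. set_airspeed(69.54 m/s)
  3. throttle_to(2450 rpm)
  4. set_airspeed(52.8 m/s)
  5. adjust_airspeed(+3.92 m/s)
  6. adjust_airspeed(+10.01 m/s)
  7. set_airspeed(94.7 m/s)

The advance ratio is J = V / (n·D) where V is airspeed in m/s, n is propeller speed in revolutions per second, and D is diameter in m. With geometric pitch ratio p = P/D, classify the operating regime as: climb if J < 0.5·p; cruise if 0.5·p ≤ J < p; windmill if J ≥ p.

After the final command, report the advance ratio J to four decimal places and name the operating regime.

J = 0.8492, regime = windmill

set_propeller: D = 2.731 m, P = 1.656 m (p = P/D = 0.606371); state ← (V=0, rpm=0)
set_airspeed(69.54): V ← 69.54 m/s
throttle_to(2450): rpm ← 2450
set_airspeed(52.8): V ← 52.8 m/s
adjust_airspeed(+3.92): V ← 52.8 +3.92 = 56.72 m/s
adjust_airspeed(+10.01): V ← 56.72 +10.01 = 66.73 m/s
set_airspeed(94.7): V ← 94.7 m/s
final state: V = 94.7 m/s, rpm = 2450 → n = rpm/60 = 40.833333 rev/s
J = V / (n·D) = 94.7 / (40.833333 × 2.731) = 0.849207
regime bands: climb J<0.3032 | cruise [0.3032, 0.6064) | windmill J≥0.6064
J = 0.8492 → windmill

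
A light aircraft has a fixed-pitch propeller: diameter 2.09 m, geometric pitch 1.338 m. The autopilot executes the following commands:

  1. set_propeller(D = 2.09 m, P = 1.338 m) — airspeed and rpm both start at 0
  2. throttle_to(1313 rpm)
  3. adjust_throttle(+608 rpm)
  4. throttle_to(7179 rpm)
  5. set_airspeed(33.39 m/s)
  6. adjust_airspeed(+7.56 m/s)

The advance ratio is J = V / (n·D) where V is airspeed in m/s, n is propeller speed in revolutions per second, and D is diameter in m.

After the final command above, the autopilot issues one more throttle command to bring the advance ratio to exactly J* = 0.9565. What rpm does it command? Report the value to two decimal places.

rpm = 1229.06

set_propeller: D = 2.09 m, P = 1.338 m (p = P/D = 0.640191); state ← (V=0, rpm=0)
throttle_to(1313): rpm ← 1313
adjust_throttle(+608): rpm ← 1313 +608 = 1921
throttle_to(7179): rpm ← 7179
set_airspeed(33.39): V ← 33.39 m/s
adjust_airspeed(+7.56): V ← 33.39 +7.56 = 40.95 m/s
final state: V = 40.95 m/s, rpm = 7179 → n = rpm/60 = 119.650000 rev/s
target J* = 0.9565; solve J* = V/(n·D) for n: n = V/(J*·D) = 40.95/(0.9565 × 2.09) = 20.484372 rev/s
rpm = 60·n = 1229.062296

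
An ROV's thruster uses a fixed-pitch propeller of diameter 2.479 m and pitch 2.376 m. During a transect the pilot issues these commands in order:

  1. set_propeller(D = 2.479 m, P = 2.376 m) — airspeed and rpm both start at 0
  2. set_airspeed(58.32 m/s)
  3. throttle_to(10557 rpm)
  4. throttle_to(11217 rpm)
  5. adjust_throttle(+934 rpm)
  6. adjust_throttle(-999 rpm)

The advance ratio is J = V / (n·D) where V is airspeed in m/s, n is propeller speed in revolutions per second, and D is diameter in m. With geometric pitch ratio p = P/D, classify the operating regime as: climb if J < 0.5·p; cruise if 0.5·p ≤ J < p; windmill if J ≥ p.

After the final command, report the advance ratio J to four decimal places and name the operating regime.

J = 0.1266, regime = climb

set_propeller: D = 2.479 m, P = 2.376 m (p = P/D = 0.958451); state ← (V=0, rpm=0)
set_airspeed(58.32): V ← 58.32 m/s
throttle_to(10557): rpm ← 10557
throttle_to(11217): rpm ← 11217
adjust_throttle(+934): rpm ← 11217 +934 = 12151
adjust_throttle(-999): rpm ← 12151 -999 = 11152
final state: V = 58.32 m/s, rpm = 11152 → n = rpm/60 = 185.866667 rev/s
J = V / (n·D) = 58.32 / (185.866667 × 2.479) = 0.126573
regime bands: climb J<0.4792 | cruise [0.4792, 0.9585) | windmill J≥0.9585
J = 0.1266 → climb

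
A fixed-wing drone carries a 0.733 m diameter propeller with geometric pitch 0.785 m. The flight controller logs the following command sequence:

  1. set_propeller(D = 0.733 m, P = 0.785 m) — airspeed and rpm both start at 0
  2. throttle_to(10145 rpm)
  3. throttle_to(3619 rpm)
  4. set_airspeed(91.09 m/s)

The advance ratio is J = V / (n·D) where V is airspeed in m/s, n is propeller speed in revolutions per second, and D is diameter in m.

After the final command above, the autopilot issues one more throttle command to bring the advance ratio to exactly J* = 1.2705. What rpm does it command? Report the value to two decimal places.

rpm = 5868.72

set_propeller: D = 0.733 m, P = 0.785 m (p = P/D = 1.070941); state ← (V=0, rpm=0)
throttle_to(10145): rpm ← 10145
throttle_to(3619): rpm ← 3619
set_airspeed(91.09): V ← 91.09 m/s
final state: V = 91.09 m/s, rpm = 3619 → n = rpm/60 = 60.316667 rev/s
target J* = 1.2705; solve J* = V/(n·D) for n: n = V/(J*·D) = 91.09/(1.2705 × 0.733) = 97.811982 rev/s
rpm = 60·n = 5868.718904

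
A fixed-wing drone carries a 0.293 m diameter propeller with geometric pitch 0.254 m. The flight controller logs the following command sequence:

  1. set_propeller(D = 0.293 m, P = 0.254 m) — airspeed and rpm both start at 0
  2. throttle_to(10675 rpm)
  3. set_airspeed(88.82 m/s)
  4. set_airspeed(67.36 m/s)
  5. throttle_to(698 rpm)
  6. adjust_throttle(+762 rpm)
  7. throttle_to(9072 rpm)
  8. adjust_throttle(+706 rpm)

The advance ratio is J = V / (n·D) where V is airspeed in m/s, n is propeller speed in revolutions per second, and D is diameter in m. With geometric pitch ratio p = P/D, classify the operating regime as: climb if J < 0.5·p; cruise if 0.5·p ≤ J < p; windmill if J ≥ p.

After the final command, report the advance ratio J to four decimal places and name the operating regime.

J = 1.4107, regime = windmill

set_propeller: D = 0.293 m, P = 0.254 m (p = P/D = 0.866894); state ← (V=0, rpm=0)
throttle_to(10675): rpm ← 10675
set_airspeed(88.82): V ← 88.82 m/s
set_airspeed(67.36): V ← 67.36 m/s
throttle_to(698): rpm ← 698
adjust_throttle(+762): rpm ← 698 +762 = 1460
throttle_to(9072): rpm ← 9072
adjust_throttle(+706): rpm ← 9072 +706 = 9778
final state: V = 67.36 m/s, rpm = 9778 → n = rpm/60 = 162.966667 rev/s
J = V / (n·D) = 67.36 / (162.966667 × 0.293) = 1.410703
regime bands: climb J<0.4334 | cruise [0.4334, 0.8669) | windmill J≥0.8669
J = 1.4107 → windmill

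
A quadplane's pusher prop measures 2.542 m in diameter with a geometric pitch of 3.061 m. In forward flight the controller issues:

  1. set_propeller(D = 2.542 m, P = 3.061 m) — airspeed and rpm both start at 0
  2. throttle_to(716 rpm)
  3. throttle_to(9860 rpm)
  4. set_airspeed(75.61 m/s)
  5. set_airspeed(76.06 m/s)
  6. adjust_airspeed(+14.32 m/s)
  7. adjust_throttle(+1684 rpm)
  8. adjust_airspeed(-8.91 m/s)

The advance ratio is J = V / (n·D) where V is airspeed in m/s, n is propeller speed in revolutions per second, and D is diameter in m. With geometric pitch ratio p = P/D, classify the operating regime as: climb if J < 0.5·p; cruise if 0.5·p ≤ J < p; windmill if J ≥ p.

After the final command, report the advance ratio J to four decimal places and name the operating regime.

J = 0.1666, regime = climb

set_propeller: D = 2.542 m, P = 3.061 m (p = P/D = 1.204170); state ← (V=0, rpm=0)
throttle_to(716): rpm ← 716
throttle_to(9860): rpm ← 9860
set_airspeed(75.61): V ← 75.61 m/s
set_airspeed(76.06): V ← 76.06 m/s
adjust_airspeed(+14.32): V ← 76.06 +14.32 = 90.38 m/s
adjust_throttle(+1684): rpm ← 9860 +1684 = 11544
adjust_airspeed(-8.91): V ← 90.38 -8.91 = 81.47 m/s
final state: V = 81.47 m/s, rpm = 11544 → n = rpm/60 = 192.400000 rev/s
J = V / (n·D) = 81.47 / (192.400000 × 2.542) = 0.166578
regime bands: climb J<0.6021 | cruise [0.6021, 1.2042) | windmill J≥1.2042
J = 0.1666 → climb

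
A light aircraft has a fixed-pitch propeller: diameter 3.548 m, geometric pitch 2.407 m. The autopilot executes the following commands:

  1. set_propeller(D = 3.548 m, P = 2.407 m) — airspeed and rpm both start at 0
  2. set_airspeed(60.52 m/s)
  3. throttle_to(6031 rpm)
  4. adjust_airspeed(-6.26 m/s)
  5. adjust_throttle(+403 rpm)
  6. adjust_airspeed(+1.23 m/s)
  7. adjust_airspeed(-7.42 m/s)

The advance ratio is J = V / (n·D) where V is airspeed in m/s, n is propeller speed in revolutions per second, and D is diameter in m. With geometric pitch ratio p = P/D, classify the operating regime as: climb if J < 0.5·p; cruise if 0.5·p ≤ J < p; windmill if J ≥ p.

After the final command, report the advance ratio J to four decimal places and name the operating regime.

set_propeller: D = 3.548 m, P = 2.407 m (p = P/D = 0.678410); state ← (V=0, rpm=0)
set_airspeed(60.52): V ← 60.52 m/s
throttle_to(6031): rpm ← 6031
adjust_airspeed(-6.26): V ← 60.52 -6.26 = 54.26 m/s
adjust_throttle(+403): rpm ← 6031 +403 = 6434
adjust_airspeed(+1.23): V ← 54.26 +1.23 = 55.49 m/s
adjust_airspeed(-7.42): V ← 55.49 -7.42 = 48.07 m/s
final state: V = 48.07 m/s, rpm = 6434 → n = rpm/60 = 107.233333 rev/s
J = V / (n·D) = 48.07 / (107.233333 × 3.548) = 0.126346
regime bands: climb J<0.3392 | cruise [0.3392, 0.6784) | windmill J≥0.6784
J = 0.1263 → climb

J = 0.1263, regime = climb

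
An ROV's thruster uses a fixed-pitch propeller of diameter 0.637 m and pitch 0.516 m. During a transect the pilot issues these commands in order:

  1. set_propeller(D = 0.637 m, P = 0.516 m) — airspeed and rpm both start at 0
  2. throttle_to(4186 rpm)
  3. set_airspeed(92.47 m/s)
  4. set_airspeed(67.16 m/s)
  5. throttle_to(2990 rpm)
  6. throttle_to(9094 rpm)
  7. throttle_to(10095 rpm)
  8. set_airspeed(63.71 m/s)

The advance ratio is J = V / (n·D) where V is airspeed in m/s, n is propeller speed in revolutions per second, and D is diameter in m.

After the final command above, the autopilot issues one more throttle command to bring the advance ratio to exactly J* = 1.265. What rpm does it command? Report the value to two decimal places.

set_propeller: D = 0.637 m, P = 0.516 m (p = P/D = 0.810047); state ← (V=0, rpm=0)
throttle_to(4186): rpm ← 4186
set_airspeed(92.47): V ← 92.47 m/s
set_airspeed(67.16): V ← 67.16 m/s
throttle_to(2990): rpm ← 2990
throttle_to(9094): rpm ← 9094
throttle_to(10095): rpm ← 10095
set_airspeed(63.71): V ← 63.71 m/s
final state: V = 63.71 m/s, rpm = 10095 → n = rpm/60 = 168.250000 rev/s
target J* = 1.265; solve J* = V/(n·D) for n: n = V/(J*·D) = 63.71/(1.265 × 0.637) = 79.063793 rev/s
rpm = 60·n = 4743.827601

rpm = 4743.83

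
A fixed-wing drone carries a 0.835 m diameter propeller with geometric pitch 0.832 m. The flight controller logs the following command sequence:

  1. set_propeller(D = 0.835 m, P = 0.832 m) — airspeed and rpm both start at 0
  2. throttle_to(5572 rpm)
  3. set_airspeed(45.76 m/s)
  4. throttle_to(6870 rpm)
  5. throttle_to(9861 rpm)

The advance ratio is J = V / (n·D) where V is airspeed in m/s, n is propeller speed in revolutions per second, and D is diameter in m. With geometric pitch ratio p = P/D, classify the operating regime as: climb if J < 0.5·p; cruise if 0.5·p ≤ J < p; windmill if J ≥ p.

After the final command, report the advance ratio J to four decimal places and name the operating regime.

set_propeller: D = 0.835 m, P = 0.832 m (p = P/D = 0.996407); state ← (V=0, rpm=0)
throttle_to(5572): rpm ← 5572
set_airspeed(45.76): V ← 45.76 m/s
throttle_to(6870): rpm ← 6870
throttle_to(9861): rpm ← 9861
final state: V = 45.76 m/s, rpm = 9861 → n = rpm/60 = 164.350000 rev/s
J = V / (n·D) = 45.76 / (164.350000 × 0.835) = 0.333449
regime bands: climb J<0.4982 | cruise [0.4982, 0.9964) | windmill J≥0.9964
J = 0.3334 → climb

J = 0.3334, regime = climb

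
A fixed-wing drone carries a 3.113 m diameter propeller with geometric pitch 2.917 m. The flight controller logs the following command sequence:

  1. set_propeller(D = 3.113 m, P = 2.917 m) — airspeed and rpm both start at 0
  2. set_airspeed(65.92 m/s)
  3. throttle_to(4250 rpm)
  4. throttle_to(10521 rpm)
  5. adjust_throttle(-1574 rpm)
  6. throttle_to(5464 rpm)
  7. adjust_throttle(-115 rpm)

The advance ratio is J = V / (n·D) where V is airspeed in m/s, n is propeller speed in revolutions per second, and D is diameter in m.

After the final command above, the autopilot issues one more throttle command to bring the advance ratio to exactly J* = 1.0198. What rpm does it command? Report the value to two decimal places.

rpm = 1245.87

set_propeller: D = 3.113 m, P = 2.917 m (p = P/D = 0.937038); state ← (V=0, rpm=0)
set_airspeed(65.92): V ← 65.92 m/s
throttle_to(4250): rpm ← 4250
throttle_to(10521): rpm ← 10521
adjust_throttle(-1574): rpm ← 10521 -1574 = 8947
throttle_to(5464): rpm ← 5464
adjust_throttle(-115): rpm ← 5464 -115 = 5349
final state: V = 65.92 m/s, rpm = 5349 → n = rpm/60 = 89.150000 rev/s
target J* = 1.0198; solve J* = V/(n·D) for n: n = V/(J*·D) = 65.92/(1.0198 × 3.113) = 20.764576 rev/s
rpm = 60·n = 1245.874568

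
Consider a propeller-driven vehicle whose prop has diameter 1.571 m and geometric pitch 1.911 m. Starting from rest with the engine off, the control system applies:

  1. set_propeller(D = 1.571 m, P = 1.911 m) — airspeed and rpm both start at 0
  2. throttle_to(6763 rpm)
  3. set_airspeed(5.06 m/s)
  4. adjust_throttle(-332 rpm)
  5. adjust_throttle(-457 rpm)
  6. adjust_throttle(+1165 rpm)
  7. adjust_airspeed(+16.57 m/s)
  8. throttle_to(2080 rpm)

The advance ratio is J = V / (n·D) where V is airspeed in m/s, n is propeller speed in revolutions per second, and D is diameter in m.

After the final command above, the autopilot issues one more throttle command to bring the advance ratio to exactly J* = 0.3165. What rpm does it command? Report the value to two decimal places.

rpm = 2610.10

set_propeller: D = 1.571 m, P = 1.911 m (p = P/D = 1.216423); state ← (V=0, rpm=0)
throttle_to(6763): rpm ← 6763
set_airspeed(5.06): V ← 5.06 m/s
adjust_throttle(-332): rpm ← 6763 -332 = 6431
adjust_throttle(-457): rpm ← 6431 -457 = 5974
adjust_throttle(+1165): rpm ← 5974 +1165 = 7139
adjust_airspeed(+16.57): V ← 5.06 +16.57 = 21.63 m/s
throttle_to(2080): rpm ← 2080
final state: V = 21.63 m/s, rpm = 2080 → n = rpm/60 = 34.666667 rev/s
target J* = 0.3165; solve J* = V/(n·D) for n: n = V/(J*·D) = 21.63/(0.3165 × 1.571) = 43.501739 rev/s
rpm = 60·n = 2610.104350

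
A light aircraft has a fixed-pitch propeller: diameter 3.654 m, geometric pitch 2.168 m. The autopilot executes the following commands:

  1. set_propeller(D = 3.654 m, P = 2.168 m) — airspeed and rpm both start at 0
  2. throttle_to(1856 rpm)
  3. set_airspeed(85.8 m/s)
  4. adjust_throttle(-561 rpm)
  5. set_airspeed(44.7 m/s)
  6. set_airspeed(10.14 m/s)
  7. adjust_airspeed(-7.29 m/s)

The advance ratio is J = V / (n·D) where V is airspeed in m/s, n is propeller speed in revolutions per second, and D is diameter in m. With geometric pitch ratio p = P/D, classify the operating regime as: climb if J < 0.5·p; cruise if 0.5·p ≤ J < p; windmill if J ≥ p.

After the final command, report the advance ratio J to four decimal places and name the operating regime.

J = 0.0361, regime = climb

set_propeller: D = 3.654 m, P = 2.168 m (p = P/D = 0.593322); state ← (V=0, rpm=0)
throttle_to(1856): rpm ← 1856
set_airspeed(85.8): V ← 85.8 m/s
adjust_throttle(-561): rpm ← 1856 -561 = 1295
set_airspeed(44.7): V ← 44.7 m/s
set_airspeed(10.14): V ← 10.14 m/s
adjust_airspeed(-7.29): V ← 10.14 -7.29 = 2.85 m/s
final state: V = 2.85 m/s, rpm = 1295 → n = rpm/60 = 21.583333 rev/s
J = V / (n·D) = 2.85 / (21.583333 × 3.654) = 0.036137
regime bands: climb J<0.2967 | cruise [0.2967, 0.5933) | windmill J≥0.5933
J = 0.0361 → climb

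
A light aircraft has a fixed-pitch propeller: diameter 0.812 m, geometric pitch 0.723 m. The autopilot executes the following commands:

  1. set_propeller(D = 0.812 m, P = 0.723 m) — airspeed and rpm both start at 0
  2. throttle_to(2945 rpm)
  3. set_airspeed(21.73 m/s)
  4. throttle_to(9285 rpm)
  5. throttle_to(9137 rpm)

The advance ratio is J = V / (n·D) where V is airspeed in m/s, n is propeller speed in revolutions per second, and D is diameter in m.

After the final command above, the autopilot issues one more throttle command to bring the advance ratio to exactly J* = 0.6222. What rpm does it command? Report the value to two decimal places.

rpm = 2580.63

set_propeller: D = 0.812 m, P = 0.723 m (p = P/D = 0.890394); state ← (V=0, rpm=0)
throttle_to(2945): rpm ← 2945
set_airspeed(21.73): V ← 21.73 m/s
throttle_to(9285): rpm ← 9285
throttle_to(9137): rpm ← 9137
final state: V = 21.73 m/s, rpm = 9137 → n = rpm/60 = 152.283333 rev/s
target J* = 0.6222; solve J* = V/(n·D) for n: n = V/(J*·D) = 21.73/(0.6222 × 0.812) = 43.010421 rev/s
rpm = 60·n = 2580.625240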